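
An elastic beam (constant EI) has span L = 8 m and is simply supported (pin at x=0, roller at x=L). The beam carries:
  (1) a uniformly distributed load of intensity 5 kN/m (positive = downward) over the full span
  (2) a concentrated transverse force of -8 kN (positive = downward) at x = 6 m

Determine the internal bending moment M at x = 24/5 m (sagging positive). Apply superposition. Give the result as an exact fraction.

Load 1 — uniform load w=5 kN/m over full span:
  M_1 = wx(L-x)/2 = 5·(24/5)·(8-(24/5))/2 = 192/5 kN·m
Load 2 — point force P=-8 kN at a=6 m (b=L-a=2):
  M_2 = Pbx/L  [x≤a] = (-8)·2·(24/5)/8 = -48/5 kN·m
Superposition: M = Σ M_i = 144/5 kN·m ≈ 28.800000 kN·m

M(24/5) = 144/5 kN·m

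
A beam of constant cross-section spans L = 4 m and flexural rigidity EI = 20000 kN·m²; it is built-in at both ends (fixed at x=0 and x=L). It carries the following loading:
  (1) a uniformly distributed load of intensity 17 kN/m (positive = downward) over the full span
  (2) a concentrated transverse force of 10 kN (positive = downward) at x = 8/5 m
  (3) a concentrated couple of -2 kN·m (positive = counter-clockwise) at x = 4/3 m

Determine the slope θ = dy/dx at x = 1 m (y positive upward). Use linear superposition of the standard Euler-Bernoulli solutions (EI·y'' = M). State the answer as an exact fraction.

Load 1 — uniform load w=17 kN/m over full span:
  θ_1 = -wx(L-x)(L-2x)/(12EI) = -17·1·(4-1)·(4-2·1)/(12·20000) = -17/40000 rad
Load 2 — point force P=10 kN at a=8/5 m (b=L-a=12/5):
  θ_2 = -Pb²x(2aL-(3a+b)x)/(2L³EI)  [x≤a] = -10·(12/5)²·1·(2·(8/5)·4-(3·(8/5)+(12/5))·1)/(2·4³·20000) = -63/500000 rad
Load 3 — applied couple M₀=-2 kN·m at a=4/3 m (b=L-a=8/3):
  θ_3 = (R_Ax²/2 - M_Ax)/EI  [x≤a] with R_A=-2/3, M_A=0 = ((-2/3)·1²/2 - 0·1)/20000 = -1/60000 rad
Superposition: θ = Σ θ_i = -1703/3000000 rad ≈ -0.000568 rad

θ(1) = -1703/3000000 rad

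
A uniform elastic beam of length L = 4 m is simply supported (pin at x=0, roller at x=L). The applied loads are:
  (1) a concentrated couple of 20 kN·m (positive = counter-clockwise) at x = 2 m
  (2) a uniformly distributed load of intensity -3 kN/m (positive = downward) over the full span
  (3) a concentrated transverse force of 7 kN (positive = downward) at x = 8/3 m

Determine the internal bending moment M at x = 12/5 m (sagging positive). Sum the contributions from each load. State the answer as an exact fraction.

Load 1 — applied couple M₀=20 kN·m at a=2 m (b=L-a=2):
  M_1 = M₀x/L - M₀  [x>a] = 20·(12/5)/4 - 20 = -8 kN·m
Load 2 — uniform load w=-3 kN/m over full span:
  M_2 = wx(L-x)/2 = (-3)·(12/5)·(4-(12/5))/2 = -144/25 kN·m
Load 3 — point force P=7 kN at a=8/3 m (b=L-a=4/3):
  M_3 = Pbx/L  [x≤a] = 7·(4/3)·(12/5)/4 = 28/5 kN·m
Superposition: M = Σ M_i = -204/25 kN·m ≈ -8.160000 kN·m

M(12/5) = -204/25 kN·m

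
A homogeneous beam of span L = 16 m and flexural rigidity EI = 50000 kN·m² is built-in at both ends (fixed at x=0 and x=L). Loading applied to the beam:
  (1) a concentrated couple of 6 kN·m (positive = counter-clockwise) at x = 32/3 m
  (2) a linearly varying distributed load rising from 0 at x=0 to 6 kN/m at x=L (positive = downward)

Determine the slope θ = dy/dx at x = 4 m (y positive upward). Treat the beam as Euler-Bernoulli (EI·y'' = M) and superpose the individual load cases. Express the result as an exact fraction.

θ(4) = -61/31250 rad

Load 1 — applied couple M₀=6 kN·m at a=32/3 m (b=L-a=16/3):
  θ_1 = (R_Ax²/2 - M_Ax)/EI  [x≤a] with R_A=1/2, M_A=2 = ((1/2)·4²/2 - 2·4)/50000 = -1/12500 rad
Load 2 — triangular load w₀=6 kN/m (0→w₀ over full span):
  θ_2 = -w₀(2x(L-x)(L-2x)(x+2L)+x²(L-x)²)/(120LEI) = -6·(2·4·(16-4)·(16-2·4)·(4+2·16)+4²·(16-4)²)/(120·16·50000) = -117/62500 rad
Superposition: θ = Σ θ_i = -61/31250 rad ≈ -0.001952 rad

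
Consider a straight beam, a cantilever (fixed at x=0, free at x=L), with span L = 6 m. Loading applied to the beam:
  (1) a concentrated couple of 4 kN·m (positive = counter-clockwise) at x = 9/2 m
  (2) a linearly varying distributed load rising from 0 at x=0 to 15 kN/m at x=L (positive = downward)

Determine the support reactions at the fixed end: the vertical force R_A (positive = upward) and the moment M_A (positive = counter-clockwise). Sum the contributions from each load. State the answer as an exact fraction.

Load 1 — applied couple M₀=4 kN·m at a=9/2 m (b=L-a=3/2):
  R_A = 0 kN
  M_A = -M₀ = -4 kN·m
Load 2 — triangular load w₀=15 kN/m (0→w₀ over full span):
  R_A = w₀L/2 = 15·6/2 = 45 kN
  M_A = w₀L²/3 = 15·6²/3 = 180 kN·m
Superposition: R_A = 45 kN, M_A = 176 kN·m

R_A = 45 kN, M_A = 176 kN·m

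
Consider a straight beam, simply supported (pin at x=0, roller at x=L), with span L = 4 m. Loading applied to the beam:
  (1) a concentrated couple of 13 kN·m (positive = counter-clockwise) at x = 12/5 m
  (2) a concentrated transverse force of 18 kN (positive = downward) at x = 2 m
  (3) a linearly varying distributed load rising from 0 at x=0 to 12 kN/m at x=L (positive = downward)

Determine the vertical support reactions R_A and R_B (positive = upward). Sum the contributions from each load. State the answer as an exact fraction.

Load 1 — applied couple M₀=13 kN·m at a=12/5 m (b=L-a=8/5):
  R_A = M₀/L = 13/4 kN
  R_B = -M₀/L = -13/4 kN
Load 2 — point force P=18 kN at a=2 m (b=L-a=2):
  R_A = Pb/L = 18·2/4 = 9 kN
  R_B = Pa/L = 18·2/4 = 9 kN
Load 3 — triangular load w₀=12 kN/m (0→w₀ over full span):
  R_A = w₀L/6 = 12·4/6 = 8 kN
  R_B = w₀L/3 = 12·4/3 = 16 kN
Superposition: R_A = 81/4 kN, R_B = 87/4 kN

R_A = 81/4 kN, R_B = 87/4 kN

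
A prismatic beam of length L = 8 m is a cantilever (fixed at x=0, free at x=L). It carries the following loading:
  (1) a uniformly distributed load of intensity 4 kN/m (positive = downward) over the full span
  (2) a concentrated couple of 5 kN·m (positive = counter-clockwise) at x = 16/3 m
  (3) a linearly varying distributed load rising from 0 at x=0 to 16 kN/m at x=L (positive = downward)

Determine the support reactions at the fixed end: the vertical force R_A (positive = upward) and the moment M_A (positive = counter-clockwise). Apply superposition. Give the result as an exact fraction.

Load 1 — uniform load w=4 kN/m over full span:
  R_A = wL = 4·8 = 32 kN
  M_A = wL²/2 = 4·8²/2 = 128 kN·m
Load 2 — applied couple M₀=5 kN·m at a=16/3 m (b=L-a=8/3):
  R_A = 0 kN
  M_A = -M₀ = -5 kN·m
Load 3 — triangular load w₀=16 kN/m (0→w₀ over full span):
  R_A = w₀L/2 = 16·8/2 = 64 kN
  M_A = w₀L²/3 = 16·8²/3 = 1024/3 kN·m
Superposition: R_A = 96 kN, M_A = 1393/3 kN·m

R_A = 96 kN, M_A = 1393/3 kN·m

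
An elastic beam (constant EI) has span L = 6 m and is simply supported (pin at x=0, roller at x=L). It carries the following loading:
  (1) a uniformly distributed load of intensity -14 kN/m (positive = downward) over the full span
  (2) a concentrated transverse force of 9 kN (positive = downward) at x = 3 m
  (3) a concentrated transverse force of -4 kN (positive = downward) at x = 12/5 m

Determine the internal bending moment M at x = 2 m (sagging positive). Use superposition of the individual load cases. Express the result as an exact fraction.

Load 1 — uniform load w=-14 kN/m over full span:
  M_1 = wx(L-x)/2 = (-14)·2·(6-2)/2 = -56 kN·m
Load 2 — point force P=9 kN at a=3 m (b=L-a=3):
  M_2 = Pbx/L  [x≤a] = 9·3·2/6 = 9 kN·m
Load 3 — point force P=-4 kN at a=12/5 m (b=L-a=18/5):
  M_3 = Pbx/L  [x≤a] = (-4)·(18/5)·2/6 = -24/5 kN·m
Superposition: M = Σ M_i = -259/5 kN·m ≈ -51.800000 kN·m

M(2) = -259/5 kN·m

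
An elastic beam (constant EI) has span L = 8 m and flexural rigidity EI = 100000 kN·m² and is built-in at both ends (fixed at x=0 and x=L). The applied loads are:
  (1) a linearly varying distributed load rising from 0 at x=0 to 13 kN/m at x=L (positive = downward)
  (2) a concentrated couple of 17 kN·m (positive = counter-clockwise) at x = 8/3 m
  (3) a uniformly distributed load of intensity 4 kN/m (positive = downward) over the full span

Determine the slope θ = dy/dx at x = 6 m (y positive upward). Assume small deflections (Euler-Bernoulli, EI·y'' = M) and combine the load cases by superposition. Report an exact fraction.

Load 1 — triangular load w₀=13 kN/m (0→w₀ over full span):
  θ_1 = -w₀(2x(L-x)(L-2x)(x+2L)+x²(L-x)²)/(120LEI) = -13·(2·6·(8-6)·(8-2·6)·(6+2·8)+6²·(8-6)²)/(120·8·100000) = 533/2000000 rad
Load 2 — applied couple M₀=17 kN·m at a=8/3 m (b=L-a=16/3):
  θ_2 = (R_Ax²/2 - M_Ax - M₀(x-a))/EI  [x>a] with R_A=17/6, M_A=0 = ((17/6)·6²/2 - 0·6 - 17·(6-(8/3)))/100000 = -17/300000 rad
Load 3 — uniform load w=4 kN/m over full span:
  θ_3 = -wx(L-x)(L-2x)/(12EI) = -4·6·(8-6)·(8-2·6)/(12·100000) = 1/6250 rad
Superposition: θ = Σ θ_i = 2219/6000000 rad ≈ 0.000370 rad

θ(6) = 2219/6000000 rad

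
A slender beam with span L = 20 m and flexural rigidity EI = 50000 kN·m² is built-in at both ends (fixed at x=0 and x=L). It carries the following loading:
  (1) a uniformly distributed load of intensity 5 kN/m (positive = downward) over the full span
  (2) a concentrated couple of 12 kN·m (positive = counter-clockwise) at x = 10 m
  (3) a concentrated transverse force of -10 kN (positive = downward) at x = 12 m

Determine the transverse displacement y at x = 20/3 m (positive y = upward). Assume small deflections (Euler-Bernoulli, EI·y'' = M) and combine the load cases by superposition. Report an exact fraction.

y(20/3) = -8599/303750 m

Load 1 — uniform load w=5 kN/m over full span:
  y_1 = -wx²(L-x)²/(24EI) = -5·(20/3)²·(20-(20/3))²/(24·50000) = -8/243 m
Load 2 — applied couple M₀=12 kN·m at a=10 m (b=L-a=10):
  y_2 = (R_Ax³/6 - M_Ax²/2)/EI  [x≤a] with R_A=9/10, M_A=3 = ((9/10)·(20/3)³/6 - 3·(20/3)²/2)/50000 = -1/2250 m
Load 3 — point force P=-10 kN at a=12 m (b=L-a=8):
  y_3 = -Pb²x²(3aL-(3a+b)x)/(6L³EI)  [x≤a] = -(-10)·8²·(20/3)²·(3·12·20-(3·12+8)·(20/3))/(6·20³·50000) = 256/50625 m
Superposition: y = Σ y_i = -8599/303750 m ≈ -0.028309 m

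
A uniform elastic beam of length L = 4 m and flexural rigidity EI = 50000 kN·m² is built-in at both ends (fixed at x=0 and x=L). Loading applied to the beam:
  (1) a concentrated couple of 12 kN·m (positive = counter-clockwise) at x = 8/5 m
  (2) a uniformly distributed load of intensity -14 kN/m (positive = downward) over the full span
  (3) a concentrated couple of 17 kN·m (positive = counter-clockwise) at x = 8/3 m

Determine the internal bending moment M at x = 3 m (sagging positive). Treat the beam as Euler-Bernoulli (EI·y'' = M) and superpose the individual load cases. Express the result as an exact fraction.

M(3) = -212/25 kN·m

Load 1 — applied couple M₀=12 kN·m at a=8/5 m (b=L-a=12/5):
  M_1 = R_Ax - M_A - M₀  [x>a] with R_A=108/25, M_A=36/25 = (108/25)·3 - (36/25) - 12 = -12/25 kN·m
Load 2 — uniform load w=-14 kN/m over full span:
  M_2 = wLx/2 - wL²/12 - wx²/2 = (-14)·4·3/2 - (-14)·4²/12 - (-14)·3²/2 = -7/3 kN·m
Load 3 — applied couple M₀=17 kN·m at a=8/3 m (b=L-a=4/3):
  M_3 = R_Ax - M_A - M₀  [x>a] with R_A=17/3, M_A=17/3 = (17/3)·3 - (17/3) - 17 = -17/3 kN·m
Superposition: M = Σ M_i = -212/25 kN·m ≈ -8.480000 kN·m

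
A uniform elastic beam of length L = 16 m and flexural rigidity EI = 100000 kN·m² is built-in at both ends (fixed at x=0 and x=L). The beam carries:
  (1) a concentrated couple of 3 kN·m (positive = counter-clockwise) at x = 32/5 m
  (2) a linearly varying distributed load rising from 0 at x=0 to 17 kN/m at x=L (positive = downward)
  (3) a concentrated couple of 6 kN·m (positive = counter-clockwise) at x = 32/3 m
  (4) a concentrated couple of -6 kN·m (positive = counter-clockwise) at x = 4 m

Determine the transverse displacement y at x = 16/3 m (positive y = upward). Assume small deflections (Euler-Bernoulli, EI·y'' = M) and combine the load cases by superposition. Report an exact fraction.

Load 1 — applied couple M₀=3 kN·m at a=32/5 m (b=L-a=48/5):
  y_1 = (R_Ax³/6 - M_Ax²/2)/EI  [x≤a] with R_A=27/100, M_A=9/25 = ((27/100)·(16/3)³/6 - (9/25)·(16/3)²/2)/100000 = 4/234375 m
Load 2 — triangular load w₀=17 kN/m (0→w₀ over full span):
  y_2 = -w₀x²(L-x)²(x+2L)/(120LEI) = -17·(16/3)²·(16-(16/3))²·((16/3)+2·16)/(120·16·100000) = -121856/11390625 m
Load 3 — applied couple M₀=6 kN·m at a=32/3 m (b=L-a=16/3):
  y_3 = (R_Ax³/6 - M_Ax²/2)/EI  [x≤a] with R_A=1/2, M_A=2 = ((1/2)·(16/3)³/6 - 2·(16/3)²/2)/100000 = -8/50625 m
Load 4 — applied couple M₀=-6 kN·m at a=4 m (b=L-a=12):
  y_4 = (R_Ax³/6 - M_Ax²/2 - M₀(x-a)²/2)/EI  [x>a] with R_A=-27/64, M_A=9/8 = ((-27/64)·(16/3)³/6 - (9/8)·(16/3)²/2 - (-6)·((16/3)-4)²/2)/100000 = -2/9375 m
Superposition: y = Σ y_i = -629458/56953125 m ≈ -0.011052 m

y(16/3) = -629458/56953125 m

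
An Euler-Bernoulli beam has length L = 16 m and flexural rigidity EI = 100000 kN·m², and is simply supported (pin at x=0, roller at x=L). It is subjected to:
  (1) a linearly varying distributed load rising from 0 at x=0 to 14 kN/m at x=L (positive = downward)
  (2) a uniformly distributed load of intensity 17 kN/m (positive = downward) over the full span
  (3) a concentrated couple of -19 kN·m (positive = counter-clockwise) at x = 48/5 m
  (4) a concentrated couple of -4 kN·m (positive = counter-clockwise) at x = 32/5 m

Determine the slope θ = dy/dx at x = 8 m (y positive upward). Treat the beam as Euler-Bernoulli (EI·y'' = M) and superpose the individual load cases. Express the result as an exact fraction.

Load 1 — triangular load w₀=14 kN/m (0→w₀ over full span):
  θ_1 = -w₀(7L⁴-30L²x²+15x⁴)/(360LEI) = -14·(7·16⁴-30·16²·8²+15·8⁴)/(360·16·100000) = -98/140625 rad
Load 2 — uniform load w=17 kN/m over full span:
  θ_2 = -w(L³-6Lx²+4x³)/(24EI) = -17·(16³-6·16·8²+4·8³)/(24·100000) = 0 rad
Load 3 — applied couple M₀=-19 kN·m at a=48/5 m (b=L-a=32/5):
  θ_3 = (M₀x²/(2L)+C₁)/EI  [x≤a] with C₁=M₀(3b²-L²)/(6L)=1976/75 = ((-19)·8²/(2·16)+(1976/75))/100000 = -437/3750000 rad
Load 4 — applied couple M₀=-4 kN·m at a=32/5 m (b=L-a=48/5):
  θ_4 = (M₀x²/(2L)-M₀(x-a)+C₁)/EI  [x>a] with C₁=M₀(3b²-L²)/(6L)=-64/75 = ((-4)·8²/(2·16)-(-4)·(8-(32/5))+(-64/75))/100000 = -23/937500 rad
Superposition: θ = Σ θ_i = -9427/11250000 rad ≈ -0.000838 rad

θ(8) = -9427/11250000 rad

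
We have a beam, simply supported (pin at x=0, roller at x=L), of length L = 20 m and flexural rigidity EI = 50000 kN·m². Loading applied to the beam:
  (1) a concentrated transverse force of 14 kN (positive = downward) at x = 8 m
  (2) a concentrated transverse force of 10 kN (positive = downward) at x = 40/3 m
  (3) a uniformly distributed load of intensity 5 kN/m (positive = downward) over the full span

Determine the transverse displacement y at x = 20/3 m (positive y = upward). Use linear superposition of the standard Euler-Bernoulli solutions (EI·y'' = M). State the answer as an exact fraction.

Load 1 — point force P=14 kN at a=8 m (b=L-a=12):
  y_1 = -Pbx(L²-b²-x²)/(6LEI)  [x≤a] = -14·12·(20/3)·(20²-12²-(20/3)²)/(6·20·50000) = -3332/84375 m
Load 2 — point force P=10 kN at a=40/3 m (b=L-a=20/3):
  y_2 = -Pbx(L²-b²-x²)/(6LEI)  [x≤a] = -10·(20/3)·(20/3)·(20²-(20/3)²-(20/3)²)/(6·20·50000) = -28/1215 m
Load 3 — uniform load w=5 kN/m over full span:
  y_3 = -wx(L³-2Lx²+x³)/(24EI) = -5·(20/3)·(20³-2·20·(20/3)²+(20/3)³)/(24·50000) = -44/243 m
Superposition: y = Σ y_i = -184988/759375 m ≈ -0.243606 m

y(20/3) = -184988/759375 m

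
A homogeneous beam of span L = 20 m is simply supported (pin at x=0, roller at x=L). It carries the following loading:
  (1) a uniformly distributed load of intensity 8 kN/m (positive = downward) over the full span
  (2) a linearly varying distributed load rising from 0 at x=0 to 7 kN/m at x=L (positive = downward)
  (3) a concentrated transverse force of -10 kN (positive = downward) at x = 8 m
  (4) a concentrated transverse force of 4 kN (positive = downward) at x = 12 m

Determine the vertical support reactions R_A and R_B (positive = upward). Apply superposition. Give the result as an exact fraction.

Load 1 — uniform load w=8 kN/m over full span:
  R_A = wL/2 = 8·20/2 = 80 kN
  R_B = wL/2 = 8·20/2 = 80 kN
Load 2 — triangular load w₀=7 kN/m (0→w₀ over full span):
  R_A = w₀L/6 = 7·20/6 = 70/3 kN
  R_B = w₀L/3 = 7·20/3 = 140/3 kN
Load 3 — point force P=-10 kN at a=8 m (b=L-a=12):
  R_A = Pb/L = (-10)·12/20 = -6 kN
  R_B = Pa/L = (-10)·8/20 = -4 kN
Load 4 — point force P=4 kN at a=12 m (b=L-a=8):
  R_A = Pb/L = 4·8/20 = 8/5 kN
  R_B = Pa/L = 4·12/20 = 12/5 kN
Superposition: R_A = 1484/15 kN, R_B = 1876/15 kN

R_A = 1484/15 kN, R_B = 1876/15 kN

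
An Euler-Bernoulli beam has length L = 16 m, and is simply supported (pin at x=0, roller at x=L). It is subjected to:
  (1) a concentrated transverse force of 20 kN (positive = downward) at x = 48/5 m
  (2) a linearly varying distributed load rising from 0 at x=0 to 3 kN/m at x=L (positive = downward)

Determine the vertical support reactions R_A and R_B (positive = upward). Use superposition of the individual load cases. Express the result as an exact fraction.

Load 1 — point force P=20 kN at a=48/5 m (b=L-a=32/5):
  R_A = Pb/L = 20·(32/5)/16 = 8 kN
  R_B = Pa/L = 20·(48/5)/16 = 12 kN
Load 2 — triangular load w₀=3 kN/m (0→w₀ over full span):
  R_A = w₀L/6 = 3·16/6 = 8 kN
  R_B = w₀L/3 = 3·16/3 = 16 kN
Superposition: R_A = 16 kN, R_B = 28 kN

R_A = 16 kN, R_B = 28 kN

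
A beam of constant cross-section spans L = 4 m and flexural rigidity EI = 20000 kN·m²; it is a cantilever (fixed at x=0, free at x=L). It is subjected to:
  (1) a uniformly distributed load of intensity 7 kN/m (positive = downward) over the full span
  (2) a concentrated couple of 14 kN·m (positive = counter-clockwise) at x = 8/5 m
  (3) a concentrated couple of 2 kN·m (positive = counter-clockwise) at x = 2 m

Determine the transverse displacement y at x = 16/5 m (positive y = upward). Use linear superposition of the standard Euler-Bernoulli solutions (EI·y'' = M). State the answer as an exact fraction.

y(16/5) = -47731/9375000 m

Load 1 — uniform load w=7 kN/m over full span:
  y_1 = -wx²(x²-4Lx+6L²)/(24EI) = -7·(16/5)²·((16/5)²-4·4·(16/5)+6·4²)/(24·20000) = -9632/1171875 m
Load 2 — applied couple M₀=14 kN·m at a=8/5 m (b=L-a=12/5):
  y_2 = M₀a(2x-a)/(2EI)  [x>a] = 14·(8/5)·(2·(16/5)-(8/5))/(2·20000) = 42/15625 m
Load 3 — applied couple M₀=2 kN·m at a=2 m (b=L-a=2):
  y_3 = M₀a(2x-a)/(2EI)  [x>a] = 2·2·(2·(16/5)-2)/(2·20000) = 11/25000 m
Superposition: y = Σ y_i = -47731/9375000 m ≈ -0.005091 m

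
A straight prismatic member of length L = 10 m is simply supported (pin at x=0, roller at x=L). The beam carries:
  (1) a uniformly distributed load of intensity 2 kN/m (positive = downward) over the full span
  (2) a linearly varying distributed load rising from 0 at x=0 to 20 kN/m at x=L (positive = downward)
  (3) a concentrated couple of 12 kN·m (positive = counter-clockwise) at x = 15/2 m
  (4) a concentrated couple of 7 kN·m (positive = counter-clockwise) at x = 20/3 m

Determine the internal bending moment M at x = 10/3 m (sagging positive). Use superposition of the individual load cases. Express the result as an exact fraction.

Load 1 — uniform load w=2 kN/m over full span:
  M_1 = wx(L-x)/2 = 2·(10/3)·(10-(10/3))/2 = 200/9 kN·m
Load 2 — triangular load w₀=20 kN/m (0→w₀ over full span):
  M_2 = w₀Lx/6 - w₀x³/(6L) = 20·10·(10/3)/6 - 20·(10/3)³/(6·10) = 8000/81 kN·m
Load 3 — applied couple M₀=12 kN·m at a=15/2 m (b=L-a=5/2):
  M_3 = M₀x/L  [x≤a] = 12·(10/3)/10 = 4 kN·m
Load 4 — applied couple M₀=7 kN·m at a=20/3 m (b=L-a=10/3):
  M_4 = M₀x/L  [x≤a] = 7·(10/3)/10 = 7/3 kN·m
Superposition: M = Σ M_i = 10313/81 kN·m ≈ 127.320988 kN·m

M(10/3) = 10313/81 kN·m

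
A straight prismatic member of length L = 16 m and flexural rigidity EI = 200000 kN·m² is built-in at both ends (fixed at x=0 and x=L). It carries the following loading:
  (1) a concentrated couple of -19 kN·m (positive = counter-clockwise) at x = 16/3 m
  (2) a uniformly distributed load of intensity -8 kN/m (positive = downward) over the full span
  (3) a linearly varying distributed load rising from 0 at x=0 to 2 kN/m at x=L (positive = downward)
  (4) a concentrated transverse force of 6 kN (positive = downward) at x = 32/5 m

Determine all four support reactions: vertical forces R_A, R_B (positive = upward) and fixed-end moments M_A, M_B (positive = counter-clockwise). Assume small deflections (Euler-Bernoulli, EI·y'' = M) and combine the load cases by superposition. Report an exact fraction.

R_A = -85343/1500 kN, M_A = -17472/125 kN·m, R_B = -73657/1500 kN, M_B = 48569/375 kN·m

Load 1 — applied couple M₀=-19 kN·m at a=16/3 m (b=L-a=32/3):
  R_A = 6M₀ab/L³ = 6·(-19)·(16/3)·(32/3)/16³ = -19/12 kN
  M_A = M₀b(2a-b)/L² = (-19)·(32/3)·(2·(16/3)-(32/3))/16² = 0 kN·m
  R_B = -6M₀ab/L³ = -6·(-19)·(16/3)·(32/3)/16³ = 19/12 kN
  M_B = M₀a(2b-a)/L² = (-19)·(16/3)·(2·(32/3)-(16/3))/16² = -19/3 kN·m
Load 2 — uniform load w=-8 kN/m over full span:
  R_A = wL/2 = (-8)·16/2 = -64 kN
  M_A = wL²/12 = (-8)·16²/12 = -512/3 kN·m
  R_B = wL/2 = (-8)·16/2 = -64 kN
  M_B = -wL²/12 = -(-8)·16²/12 = 512/3 kN·m
Load 3 — triangular load w₀=2 kN/m (0→w₀ over full span):
  R_A = 3w₀L/20 = 3·2·16/20 = 24/5 kN
  M_A = w₀L²/30 = 2·16²/30 = 256/15 kN·m
  R_B = 7w₀L/20 = 7·2·16/20 = 56/5 kN
  M_B = -w₀L²/20 = -2·16²/20 = -128/5 kN·m
Load 4 — point force P=6 kN at a=32/5 m (b=L-a=48/5):
  R_A = Pb²(3a+b)/L³ = 6·(48/5)²·(3·(32/5)+(48/5))/16³ = 486/125 kN
  M_A = Pab²/L² = 6·(32/5)·(48/5)²/16² = 1728/125 kN·m
  R_B = Pa²(a+3b)/L³ = 6·(32/5)²·((32/5)+3·(48/5))/16³ = 264/125 kN
  M_B = -Pa²b/L² = -6·(32/5)²·(48/5)/16² = -1152/125 kN·m
Superposition: R_A = -85343/1500 kN, M_A = -17472/125 kN·m, R_B = -73657/1500 kN, M_B = 48569/375 kN·m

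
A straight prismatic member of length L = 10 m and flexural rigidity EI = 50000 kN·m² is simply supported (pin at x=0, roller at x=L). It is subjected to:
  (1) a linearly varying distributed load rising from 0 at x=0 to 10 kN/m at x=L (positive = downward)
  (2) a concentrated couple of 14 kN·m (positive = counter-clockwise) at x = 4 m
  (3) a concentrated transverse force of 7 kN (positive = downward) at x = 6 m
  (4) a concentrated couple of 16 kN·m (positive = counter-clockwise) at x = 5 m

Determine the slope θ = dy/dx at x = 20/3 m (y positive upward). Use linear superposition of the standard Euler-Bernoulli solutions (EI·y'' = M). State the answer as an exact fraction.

θ(20/3) = 3431/1518750 rad

Load 1 — triangular load w₀=10 kN/m (0→w₀ over full span):
  θ_1 = -w₀(7L⁴-30L²x²+15x⁴)/(360LEI) = -10·(7·10⁴-30·10²·(20/3)²+15·(20/3)⁴)/(360·10·50000) = 91/48600 rad
Load 2 — applied couple M₀=14 kN·m at a=4 m (b=L-a=6):
  θ_2 = (M₀x²/(2L)-M₀(x-a)+C₁)/EI  [x>a] with C₁=M₀(3b²-L²)/(6L)=28/15 = (14·(20/3)²/(2·10)-14·((20/3)-4)+(28/15))/50000 = -49/562500 rad
Load 3 — point force P=7 kN at a=6 m (b=L-a=4):
  θ_3 = -Pa(2L²-6Lx+3x²+a²)/(6LEI)  [x>a] = -7·6·(2·10²-6·10·(20/3)+3·(20/3)²+6²)/(6·10·50000) = 161/375000 rad
Load 4 — applied couple M₀=16 kN·m at a=5 m (b=L-a=5):
  θ_4 = (M₀x²/(2L)-M₀(x-a)+C₁)/EI  [x>a] with C₁=M₀(3b²-L²)/(6L)=-20/3 = (16·(20/3)²/(2·10)-16·((20/3)-5)+(-20/3))/50000 = 1/22500 rad
Superposition: θ = Σ θ_i = 3431/1518750 rad ≈ 0.002259 rad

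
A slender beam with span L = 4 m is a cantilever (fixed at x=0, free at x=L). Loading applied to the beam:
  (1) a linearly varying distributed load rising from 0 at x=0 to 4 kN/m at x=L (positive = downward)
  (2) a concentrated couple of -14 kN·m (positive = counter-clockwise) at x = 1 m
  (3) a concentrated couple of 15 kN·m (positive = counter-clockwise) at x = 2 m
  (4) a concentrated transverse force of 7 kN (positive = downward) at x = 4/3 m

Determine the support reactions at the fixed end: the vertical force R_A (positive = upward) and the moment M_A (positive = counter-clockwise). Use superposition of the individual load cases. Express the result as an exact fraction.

Load 1 — triangular load w₀=4 kN/m (0→w₀ over full span):
  R_A = w₀L/2 = 4·4/2 = 8 kN
  M_A = w₀L²/3 = 4·4²/3 = 64/3 kN·m
Load 2 — applied couple M₀=-14 kN·m at a=1 m (b=L-a=3):
  R_A = 0 kN
  M_A = -M₀ = -(-14) = 14 kN·m
Load 3 — applied couple M₀=15 kN·m at a=2 m (b=L-a=2):
  R_A = 0 kN
  M_A = -M₀ = -15 kN·m
Load 4 — point force P=7 kN at a=4/3 m (b=L-a=8/3):
  R_A = P = 7 kN
  M_A = Pa = 7·(4/3) = 28/3 kN·m
Superposition: R_A = 15 kN, M_A = 89/3 kN·m

R_A = 15 kN, M_A = 89/3 kN·m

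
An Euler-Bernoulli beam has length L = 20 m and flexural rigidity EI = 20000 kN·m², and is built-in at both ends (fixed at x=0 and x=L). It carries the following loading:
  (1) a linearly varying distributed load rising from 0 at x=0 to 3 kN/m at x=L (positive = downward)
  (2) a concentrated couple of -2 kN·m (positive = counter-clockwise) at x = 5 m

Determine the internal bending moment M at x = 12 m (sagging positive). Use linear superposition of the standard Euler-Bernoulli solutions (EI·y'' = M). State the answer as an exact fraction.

Load 1 — triangular load w₀=3 kN/m (0→w₀ over full span):
  M_1 = 3w₀Lx/20 - w₀L²/30 - w₀x³/(6L) = 3·3·20·12/20 - 3·20²/30 - 3·12³/(6·20) = 124/5 kN·m
Load 2 — applied couple M₀=-2 kN·m at a=5 m (b=L-a=15):
  M_2 = R_Ax - M_A - M₀  [x>a] with R_A=-9/80, M_A=3/8 = (-9/80)·12 - (3/8) - (-2) = 11/40 kN·m
Superposition: M = Σ M_i = 1003/40 kN·m ≈ 25.075000 kN·m

M(12) = 1003/40 kN·m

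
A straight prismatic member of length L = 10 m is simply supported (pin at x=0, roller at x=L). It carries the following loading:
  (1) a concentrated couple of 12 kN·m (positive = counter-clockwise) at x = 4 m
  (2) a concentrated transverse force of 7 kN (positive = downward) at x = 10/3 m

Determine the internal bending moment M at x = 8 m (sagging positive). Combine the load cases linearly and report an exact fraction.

Load 1 — applied couple M₀=12 kN·m at a=4 m (b=L-a=6):
  M_1 = M₀x/L - M₀  [x>a] = 12·8/10 - 12 = -12/5 kN·m
Load 2 — point force P=7 kN at a=10/3 m (b=L-a=20/3):
  M_2 = Pa(L-x)/L  [x>a] = 7·(10/3)·(10-8)/10 = 14/3 kN·m
Superposition: M = Σ M_i = 34/15 kN·m ≈ 2.266667 kN·m

M(8) = 34/15 kN·m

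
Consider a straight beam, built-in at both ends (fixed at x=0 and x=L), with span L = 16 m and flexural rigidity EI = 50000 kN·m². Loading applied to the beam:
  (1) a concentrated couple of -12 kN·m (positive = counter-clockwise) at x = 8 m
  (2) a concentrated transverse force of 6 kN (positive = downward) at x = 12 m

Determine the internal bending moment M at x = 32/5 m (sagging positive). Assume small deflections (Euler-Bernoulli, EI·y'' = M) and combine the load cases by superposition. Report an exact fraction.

M(32/5) = -27/10 kN·m

Load 1 — applied couple M₀=-12 kN·m at a=8 m (b=L-a=8):
  M_1 = R_Ax - M_A  [x≤a] with R_A=-9/8, M_A=-3 = (-9/8)·(32/5) - (-3) = -21/5 kN·m
Load 2 — point force P=6 kN at a=12 m (b=L-a=4):
  M_2 = Pb²(3a+b)x/L³ - Pab²/L²  [x≤a] = 6·4²·(3·12+4)·(32/5)/16³ - 6·12·4²/16² = 3/2 kN·m
Superposition: M = Σ M_i = -27/10 kN·m ≈ -2.700000 kN·m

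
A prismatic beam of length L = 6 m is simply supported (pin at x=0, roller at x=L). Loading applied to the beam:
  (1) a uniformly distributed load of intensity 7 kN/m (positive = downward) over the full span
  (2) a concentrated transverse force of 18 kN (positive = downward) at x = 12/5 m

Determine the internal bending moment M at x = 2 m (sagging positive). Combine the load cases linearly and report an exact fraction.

Load 1 — uniform load w=7 kN/m over full span:
  M_1 = wx(L-x)/2 = 7·2·(6-2)/2 = 28 kN·m
Load 2 — point force P=18 kN at a=12/5 m (b=L-a=18/5):
  M_2 = Pbx/L  [x≤a] = 18·(18/5)·2/6 = 108/5 kN·m
Superposition: M = Σ M_i = 248/5 kN·m ≈ 49.600000 kN·m

M(2) = 248/5 kN·m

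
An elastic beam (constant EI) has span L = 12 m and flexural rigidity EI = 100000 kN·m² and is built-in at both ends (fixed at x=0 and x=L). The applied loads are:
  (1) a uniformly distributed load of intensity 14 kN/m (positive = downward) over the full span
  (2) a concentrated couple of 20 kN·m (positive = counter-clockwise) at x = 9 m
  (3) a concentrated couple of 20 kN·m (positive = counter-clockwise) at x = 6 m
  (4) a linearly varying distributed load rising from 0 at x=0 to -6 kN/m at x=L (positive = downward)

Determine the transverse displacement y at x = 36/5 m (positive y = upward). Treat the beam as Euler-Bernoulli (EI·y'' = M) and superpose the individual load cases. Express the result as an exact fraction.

Load 1 — uniform load w=14 kN/m over full span:
  y_1 = -wx²(L-x)²/(24EI) = -14·(36/5)²·(12-(36/5))²/(24·100000) = -13608/1953125 m
Load 2 — applied couple M₀=20 kN·m at a=9 m (b=L-a=3):
  y_2 = (R_Ax³/6 - M_Ax²/2)/EI  [x≤a] with R_A=15/8, M_A=25/4 = ((15/8)·(36/5)³/6 - (25/4)·(36/5)²/2)/100000 = -567/1250000 m
Load 3 — applied couple M₀=20 kN·m at a=6 m (b=L-a=6):
  y_3 = (R_Ax³/6 - M_Ax²/2 - M₀(x-a)²/2)/EI  [x>a] with R_A=5/2, M_A=5 = ((5/2)·(36/5)³/6 - 5·(36/5)²/2 - 20·((36/5)-6)²/2)/100000 = 9/78125 m
Load 4 — triangular load w₀=-6 kN/m (0→w₀ over full span):
  y_4 = -w₀x²(L-x)²(x+2L)/(120LEI) = -(-6)·(36/5)²·(12-(36/5))²·((36/5)+2·12)/(120·12·100000) = 75816/48828125 m
Superposition: y = Σ y_i = -4494519/781250000 m ≈ -0.005753 m

y(36/5) = -4494519/781250000 m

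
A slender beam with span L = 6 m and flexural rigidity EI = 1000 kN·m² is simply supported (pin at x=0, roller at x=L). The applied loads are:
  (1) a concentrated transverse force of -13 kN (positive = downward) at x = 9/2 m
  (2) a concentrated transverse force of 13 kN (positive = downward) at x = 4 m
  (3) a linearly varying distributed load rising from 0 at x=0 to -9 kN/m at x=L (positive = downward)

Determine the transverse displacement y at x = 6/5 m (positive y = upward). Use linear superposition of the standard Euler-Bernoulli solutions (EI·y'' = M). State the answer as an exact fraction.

Load 1 — point force P=-13 kN at a=9/2 m (b=L-a=3/2):
  y_1 = -Pbx(L²-b²-x²)/(6LEI)  [x≤a] = -(-13)·(3/2)·(6/5)·(6²-(3/2)²-(6/5)²)/(6·6·1000) = 42003/2000000 m
Load 2 — point force P=13 kN at a=4 m (b=L-a=2):
  y_2 = -Pbx(L²-b²-x²)/(6LEI)  [x≤a] = -13·2·(6/5)·(6²-2²-(6/5)²)/(6·6·1000) = -2483/93750 m
Load 3 — triangular load w₀=-9 kN/m (0→w₀ over full span):
  y_3 = -w₀x(7L⁴-10L²x²+3x⁴)/(360LEI) = -(-9)·(6/5)·(7·6⁴-10·6²·(6/5)²+3·(6/5)⁴)/(360·6·1000) = 83592/1953125 m
Superposition: y = Σ y_i = 27986453/750000000 m ≈ 0.037315 m

y(6/5) = 27986453/750000000 m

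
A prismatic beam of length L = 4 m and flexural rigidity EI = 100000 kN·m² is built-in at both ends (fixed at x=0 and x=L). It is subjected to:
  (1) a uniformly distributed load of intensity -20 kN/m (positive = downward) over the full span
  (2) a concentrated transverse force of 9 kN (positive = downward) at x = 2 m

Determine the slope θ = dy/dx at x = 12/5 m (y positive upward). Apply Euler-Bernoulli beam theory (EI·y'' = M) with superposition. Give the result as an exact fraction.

Load 1 — uniform load w=-20 kN/m over full span:
  θ_1 = -wx(L-x)(L-2x)/(12EI) = -(-20)·(12/5)·(4-(12/5))·(4-2·(12/5))/(12·100000) = -4/78125 rad
Load 2 — point force P=9 kN at a=2 m (b=L-a=2):
  θ_2 = Pa²(L-x)(2bL-(3b+a)(L-x))/(2L³EI)  [x>a] = 9·2²·(4-(12/5))·(2·2·4-(3·2+2)·(4-(12/5)))/(2·4³·100000) = 9/625000 rad
Superposition: θ = Σ θ_i = -23/625000 rad ≈ -0.000037 rad

θ(12/5) = -23/625000 rad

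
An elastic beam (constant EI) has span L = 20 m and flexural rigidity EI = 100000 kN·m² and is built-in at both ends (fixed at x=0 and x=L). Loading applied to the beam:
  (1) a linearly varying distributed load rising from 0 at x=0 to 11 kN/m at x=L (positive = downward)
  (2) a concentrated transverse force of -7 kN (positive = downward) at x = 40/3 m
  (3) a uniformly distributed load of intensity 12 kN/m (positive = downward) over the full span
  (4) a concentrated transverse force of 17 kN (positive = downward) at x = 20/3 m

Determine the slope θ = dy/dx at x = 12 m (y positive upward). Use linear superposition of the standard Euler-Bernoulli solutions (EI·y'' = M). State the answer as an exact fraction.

θ(12) = 3257/562500 rad

Load 1 — triangular load w₀=11 kN/m (0→w₀ over full span):
  θ_1 = -w₀(2x(L-x)(L-2x)(x+2L)+x²(L-x)²)/(120LEI) = -11·(2·12·(20-12)·(20-2·12)·(12+2·20)+12²·(20-12)²)/(120·20·100000) = 22/15625 rad
Load 2 — point force P=-7 kN at a=40/3 m (b=L-a=20/3):
  θ_2 = -Pb²x(2aL-(3a+b)x)/(2L³EI)  [x≤a] = -(-7)·(20/3)²·12·(2·(40/3)·20-(3·(40/3)+(20/3))·12)/(2·20³·100000) = -7/112500 rad
Load 3 — uniform load w=12 kN/m over full span:
  θ_3 = -wx(L-x)(L-2x)/(12EI) = -12·12·(20-12)·(20-2·12)/(12·100000) = 12/3125 rad
Load 4 — point force P=17 kN at a=20/3 m (b=L-a=40/3):
  θ_4 = Pa²(L-x)(2bL-(3b+a)(L-x))/(2L³EI)  [x>a] = 17·(20/3)²·(20-12)·(2·(40/3)·20-(3·(40/3)+(20/3))·(20-12))/(2·20³·100000) = 17/28125 rad
Superposition: θ = Σ θ_i = 3257/562500 rad ≈ 0.005790 rad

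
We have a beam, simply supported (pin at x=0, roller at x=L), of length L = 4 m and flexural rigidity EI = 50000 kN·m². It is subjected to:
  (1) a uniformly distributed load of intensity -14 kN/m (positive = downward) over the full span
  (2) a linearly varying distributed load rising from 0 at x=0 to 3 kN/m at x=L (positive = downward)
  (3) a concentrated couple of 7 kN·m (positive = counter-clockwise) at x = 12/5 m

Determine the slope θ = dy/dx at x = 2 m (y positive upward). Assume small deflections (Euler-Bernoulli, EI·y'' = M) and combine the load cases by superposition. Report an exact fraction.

θ(2) = 21/1250000 rad

Load 1 — uniform load w=-14 kN/m over full span:
  θ_1 = -w(L³-6Lx²+4x³)/(24EI) = -(-14)·(4³-6·4·2²+4·2³)/(24·50000) = 0 rad
Load 2 — triangular load w₀=3 kN/m (0→w₀ over full span):
  θ_2 = -w₀(7L⁴-30L²x²+15x⁴)/(360LEI) = -3·(7·4⁴-30·4²·2²+15·2⁴)/(360·4·50000) = -7/1500000 rad
Load 3 — applied couple M₀=7 kN·m at a=12/5 m (b=L-a=8/5):
  θ_3 = (M₀x²/(2L)+C₁)/EI  [x≤a] with C₁=M₀(3b²-L²)/(6L)=-182/75 = (7·2²/(2·4)+(-182/75))/50000 = 161/7500000 rad
Superposition: θ = Σ θ_i = 21/1250000 rad ≈ 0.000017 rad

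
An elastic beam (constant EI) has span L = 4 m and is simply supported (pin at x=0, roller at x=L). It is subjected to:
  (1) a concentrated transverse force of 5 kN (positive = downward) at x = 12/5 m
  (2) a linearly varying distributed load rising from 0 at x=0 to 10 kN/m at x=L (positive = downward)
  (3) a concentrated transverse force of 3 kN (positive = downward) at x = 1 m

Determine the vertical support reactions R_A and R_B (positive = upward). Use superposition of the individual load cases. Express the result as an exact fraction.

Load 1 — point force P=5 kN at a=12/5 m (b=L-a=8/5):
  R_A = Pb/L = 5·(8/5)/4 = 2 kN
  R_B = Pa/L = 5·(12/5)/4 = 3 kN
Load 2 — triangular load w₀=10 kN/m (0→w₀ over full span):
  R_A = w₀L/6 = 10·4/6 = 20/3 kN
  R_B = w₀L/3 = 10·4/3 = 40/3 kN
Load 3 — point force P=3 kN at a=1 m (b=L-a=3):
  R_A = Pb/L = 3·3/4 = 9/4 kN
  R_B = Pa/L = 3·1/4 = 3/4 kN
Superposition: R_A = 131/12 kN, R_B = 205/12 kN

R_A = 131/12 kN, R_B = 205/12 kN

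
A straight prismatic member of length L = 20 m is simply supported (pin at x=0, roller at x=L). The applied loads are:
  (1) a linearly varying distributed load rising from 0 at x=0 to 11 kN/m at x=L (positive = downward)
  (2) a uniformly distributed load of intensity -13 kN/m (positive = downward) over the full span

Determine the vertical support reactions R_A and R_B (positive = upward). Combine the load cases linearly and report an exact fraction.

Load 1 — triangular load w₀=11 kN/m (0→w₀ over full span):
  R_A = w₀L/6 = 11·20/6 = 110/3 kN
  R_B = w₀L/3 = 11·20/3 = 220/3 kN
Load 2 — uniform load w=-13 kN/m over full span:
  R_A = wL/2 = (-13)·20/2 = -130 kN
  R_B = wL/2 = (-13)·20/2 = -130 kN
Superposition: R_A = -280/3 kN, R_B = -170/3 kN

R_A = -280/3 kN, R_B = -170/3 kN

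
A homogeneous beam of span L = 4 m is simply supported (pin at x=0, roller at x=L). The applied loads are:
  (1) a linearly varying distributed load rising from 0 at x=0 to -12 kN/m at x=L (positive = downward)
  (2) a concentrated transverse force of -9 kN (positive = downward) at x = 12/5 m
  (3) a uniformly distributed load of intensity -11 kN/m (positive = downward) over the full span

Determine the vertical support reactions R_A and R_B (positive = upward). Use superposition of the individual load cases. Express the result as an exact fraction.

R_A = -168/5 kN, R_B = -217/5 kN

Load 1 — triangular load w₀=-12 kN/m (0→w₀ over full span):
  R_A = w₀L/6 = (-12)·4/6 = -8 kN
  R_B = w₀L/3 = (-12)·4/3 = -16 kN
Load 2 — point force P=-9 kN at a=12/5 m (b=L-a=8/5):
  R_A = Pb/L = (-9)·(8/5)/4 = -18/5 kN
  R_B = Pa/L = (-9)·(12/5)/4 = -27/5 kN
Load 3 — uniform load w=-11 kN/m over full span:
  R_A = wL/2 = (-11)·4/2 = -22 kN
  R_B = wL/2 = (-11)·4/2 = -22 kN
Superposition: R_A = -168/5 kN, R_B = -217/5 kN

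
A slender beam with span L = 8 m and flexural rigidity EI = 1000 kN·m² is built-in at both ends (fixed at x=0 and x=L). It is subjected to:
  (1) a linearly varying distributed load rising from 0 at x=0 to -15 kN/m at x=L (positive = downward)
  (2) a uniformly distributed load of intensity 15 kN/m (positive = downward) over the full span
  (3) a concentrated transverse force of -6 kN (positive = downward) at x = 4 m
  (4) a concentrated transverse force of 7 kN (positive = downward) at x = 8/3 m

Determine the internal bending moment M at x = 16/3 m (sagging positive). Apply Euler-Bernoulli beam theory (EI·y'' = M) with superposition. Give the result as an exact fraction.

Load 1 — triangular load w₀=-15 kN/m (0→w₀ over full span):
  M_1 = 3w₀Lx/20 - w₀L²/30 - w₀x³/(6L) = 3·(-15)·8·(16/3)/20 - (-15)·8²/30 - (-15)·(16/3)³/(6·8) = -448/27 kN·m
Load 2 — uniform load w=15 kN/m over full span:
  M_2 = wLx/2 - wL²/12 - wx²/2 = 15·8·(16/3)/2 - 15·8²/12 - 15·(16/3)²/2 = 80/3 kN·m
Load 3 — point force P=-6 kN at a=4 m (b=L-a=4):
  M_3 = Pa²(a+3b)(L-x)/L³ - Pa²b/L²  [x>a] = (-6)·4²·(4+3·4)·(8-(16/3))/8³ - (-6)·4²·4/8² = -2 kN·m
Load 4 — point force P=7 kN at a=8/3 m (b=L-a=16/3):
  M_4 = Pa²(a+3b)(L-x)/L³ - Pa²b/L²  [x>a] = 7·(8/3)²·((8/3)+3·(16/3))·(8-(16/3))/8³ - 7·(8/3)²·(16/3)/8² = 56/81 kN·m
Superposition: M = Σ M_i = 710/81 kN·m ≈ 8.765432 kN·m

M(16/3) = 710/81 kN·m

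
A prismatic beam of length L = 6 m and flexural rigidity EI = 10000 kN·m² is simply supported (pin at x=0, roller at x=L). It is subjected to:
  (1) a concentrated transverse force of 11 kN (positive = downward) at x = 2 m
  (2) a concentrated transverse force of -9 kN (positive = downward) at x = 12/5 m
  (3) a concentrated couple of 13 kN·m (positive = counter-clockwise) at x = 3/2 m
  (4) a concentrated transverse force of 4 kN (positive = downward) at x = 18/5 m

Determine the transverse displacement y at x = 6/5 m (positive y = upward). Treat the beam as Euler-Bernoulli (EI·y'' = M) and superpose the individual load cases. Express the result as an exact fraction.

y(6/5) = -5281/30000000 m

Load 1 — point force P=11 kN at a=2 m (b=L-a=4):
  y_1 = -Pbx(L²-b²-x²)/(6LEI)  [x≤a] = -11·4·(6/5)·(6²-4²-(6/5)²)/(6·6·10000) = -638/234375 m
Load 2 — point force P=-9 kN at a=12/5 m (b=L-a=18/5):
  y_2 = -Pbx(L²-b²-x²)/(6LEI)  [x≤a] = -(-9)·(18/5)·(6/5)·(6²-(18/5)²-(6/5)²)/(6·6·10000) = 729/312500 m
Load 3 — applied couple M₀=13 kN·m at a=3/2 m (b=L-a=9/2):
  y_3 = (M₀x³/(6L)+C₁x)/EI  [x≤a] with C₁=M₀(3b²-L²)/(6L)=143/16 = (13·(6/5)³/(6·6)+(143/16)·(6/5))/10000 = 11349/10000000 m
Load 4 — point force P=4 kN at a=18/5 m (b=L-a=12/5):
  y_4 = -Pbx(L²-b²-x²)/(6LEI)  [x≤a] = -4·(12/5)·(6/5)·(6²-(12/5)²-(6/5)²)/(6·6·10000) = -72/78125 m
Superposition: y = Σ y_i = -5281/30000000 m ≈ -0.000176 m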